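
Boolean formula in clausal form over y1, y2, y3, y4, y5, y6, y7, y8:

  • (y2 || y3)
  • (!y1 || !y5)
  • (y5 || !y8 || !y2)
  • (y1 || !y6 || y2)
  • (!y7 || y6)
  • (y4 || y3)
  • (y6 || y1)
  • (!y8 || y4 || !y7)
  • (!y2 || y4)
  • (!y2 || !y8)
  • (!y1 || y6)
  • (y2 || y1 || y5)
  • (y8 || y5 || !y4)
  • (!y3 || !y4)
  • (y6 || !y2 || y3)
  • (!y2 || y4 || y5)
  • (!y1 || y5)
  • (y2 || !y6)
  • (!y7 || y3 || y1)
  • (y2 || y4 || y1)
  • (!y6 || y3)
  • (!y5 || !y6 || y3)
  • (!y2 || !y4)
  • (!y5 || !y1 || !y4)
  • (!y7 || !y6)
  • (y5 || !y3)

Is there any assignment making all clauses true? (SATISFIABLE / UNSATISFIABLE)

y2 = True:
  propagation gives y4=True; an empty clause results — contradiction.
y2 = False:
  propagation gives y3=True, y4=False, y6=False, y7=False; an empty clause results — contradiction.
Every branch closes, so no satisfying assignment exists.

UNSATISFIABLE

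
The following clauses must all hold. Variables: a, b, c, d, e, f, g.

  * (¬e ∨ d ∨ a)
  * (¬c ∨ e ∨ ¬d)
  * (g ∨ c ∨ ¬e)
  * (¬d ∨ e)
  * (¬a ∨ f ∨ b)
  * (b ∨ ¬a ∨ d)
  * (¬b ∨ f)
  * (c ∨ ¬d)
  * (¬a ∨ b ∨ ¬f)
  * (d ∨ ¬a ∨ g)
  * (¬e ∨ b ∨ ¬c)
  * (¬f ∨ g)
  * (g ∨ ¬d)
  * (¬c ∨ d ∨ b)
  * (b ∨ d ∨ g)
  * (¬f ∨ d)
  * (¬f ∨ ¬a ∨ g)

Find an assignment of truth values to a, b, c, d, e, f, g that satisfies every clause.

a = F  b = T  c = T  d = T  e = T  f = T  g = T

Check each clause:
  1. (¬e ∨ d ∨ a) — d is true.
  2. (e ∨ ¬c ∨ ¬d) — e is true.
  3. (¬e ∨ g ∨ c) — c is true.
  4. (¬d ∨ e) — e is true.
  5. (b ∨ ¬a ∨ f) — b is true.
  6. (¬a ∨ b ∨ d) — b is true.
  7. (f ∨ ¬b) — f is true.
  8. (¬d ∨ c) — c is true.
  9. (¬a ∨ b ∨ ¬f) — b is true.
  10. (d ∨ ¬a ∨ g) — d is true.
  11. (b ∨ ¬e ∨ ¬c) — b is true.
  12. (g ∨ ¬f) — g is true.
  13. (g ∨ ¬d) — g is true.
  14. (¬c ∨ b ∨ d) — b is true.
  15. (b ∨ d ∨ g) — b is true.
  16. (¬f ∨ d) — d is true.
  17. (¬f ∨ g ∨ ¬a) — ¬a is true.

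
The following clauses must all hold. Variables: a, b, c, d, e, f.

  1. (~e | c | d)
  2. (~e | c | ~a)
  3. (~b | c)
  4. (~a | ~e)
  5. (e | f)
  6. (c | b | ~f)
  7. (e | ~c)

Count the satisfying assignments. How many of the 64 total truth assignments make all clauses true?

9

Case analysis on c and e:
  c=1, e=1: forces a=0; b, d, f free → 2^3 = 8.
  c=1, e=0: a clause becomes empty — 0.
  c=0, e=1: remaining (a,b,d,f) ∈ {(0,0,1,0)} — 1.
  c=0, e=0: a clause becomes empty — 0.
Total: 8 + 0 + 1 + 0 = 9.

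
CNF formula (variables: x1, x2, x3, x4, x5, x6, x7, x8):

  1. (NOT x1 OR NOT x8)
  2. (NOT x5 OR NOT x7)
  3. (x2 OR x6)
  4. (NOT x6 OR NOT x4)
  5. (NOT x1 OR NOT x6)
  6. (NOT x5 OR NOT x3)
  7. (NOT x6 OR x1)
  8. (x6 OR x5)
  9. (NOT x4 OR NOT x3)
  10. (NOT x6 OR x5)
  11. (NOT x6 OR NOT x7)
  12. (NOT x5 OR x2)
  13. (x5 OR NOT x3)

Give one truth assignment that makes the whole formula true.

x1 = True, x2 = True, x3 = False, x4 = True, x5 = True, x6 = False, x7 = False, x8 = False

x2 occurs only positively in the remaining clauses — set x2 = True.
Pure literal: x3 appears only negated; assign x3 = False.
Branch on x1: take x1 = True.
  then x8 is forced to False.
  then x6 is forced to False.
  then x5 is forced to True.
  then x7 is forced to False.
x4 is now unconstrained; take x4 = True.
Check each clause:
  1. (NOT x1 OR NOT x8) — NOT x8 is true.
  2. (NOT x5 OR NOT x7) — NOT x7 is true.
  3. (x2 OR x6) — x2 is true.
  4. (NOT x4 OR NOT x6) — NOT x6 is true.
  5. (NOT x1 OR NOT x6) — NOT x6 is true.
  6. (NOT x5 OR NOT x3) — NOT x3 is true.
  7. (NOT x6 OR x1) — x1 is true.
  8. (x5 OR x6) — x5 is true.
  9. (NOT x3 OR NOT x4) — NOT x3 is true.
  10. (x5 OR NOT x6) — NOT x6 is true.
  11. (NOT x7 OR NOT x6) — NOT x7 is true.
  12. (x2 OR NOT x5) — x2 is true.
  13. (NOT x3 OR x5) — NOT x3 is true.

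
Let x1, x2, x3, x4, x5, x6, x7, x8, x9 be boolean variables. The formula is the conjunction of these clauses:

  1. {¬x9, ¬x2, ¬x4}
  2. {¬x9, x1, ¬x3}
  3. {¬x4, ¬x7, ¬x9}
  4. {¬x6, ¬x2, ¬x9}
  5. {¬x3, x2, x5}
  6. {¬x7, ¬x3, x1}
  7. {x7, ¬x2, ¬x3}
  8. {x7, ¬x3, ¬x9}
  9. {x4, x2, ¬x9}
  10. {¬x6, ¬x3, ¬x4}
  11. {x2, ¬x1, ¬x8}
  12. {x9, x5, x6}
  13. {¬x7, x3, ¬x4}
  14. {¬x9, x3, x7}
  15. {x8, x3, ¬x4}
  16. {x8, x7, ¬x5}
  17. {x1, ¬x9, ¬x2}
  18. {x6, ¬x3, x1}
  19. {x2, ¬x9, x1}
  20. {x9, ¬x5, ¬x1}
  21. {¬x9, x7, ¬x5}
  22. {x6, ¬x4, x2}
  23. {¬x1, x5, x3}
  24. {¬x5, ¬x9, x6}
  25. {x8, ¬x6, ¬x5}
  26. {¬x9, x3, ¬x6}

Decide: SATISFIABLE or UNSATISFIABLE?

SATISFIABLE

Try x1 = False.
The remaining clauses are satisfied by x2 = False, x3 = False, x4 = False, x5 = True, x6 = False, x7 = False, x8 = True, x9 = False.
Every clause has at least one true literal under this assignment.
So x1=F, x2=F, x3=F, x4=F, x5=T, x6=F, x7=F, x8=T, x9=F is a satisfying assignment.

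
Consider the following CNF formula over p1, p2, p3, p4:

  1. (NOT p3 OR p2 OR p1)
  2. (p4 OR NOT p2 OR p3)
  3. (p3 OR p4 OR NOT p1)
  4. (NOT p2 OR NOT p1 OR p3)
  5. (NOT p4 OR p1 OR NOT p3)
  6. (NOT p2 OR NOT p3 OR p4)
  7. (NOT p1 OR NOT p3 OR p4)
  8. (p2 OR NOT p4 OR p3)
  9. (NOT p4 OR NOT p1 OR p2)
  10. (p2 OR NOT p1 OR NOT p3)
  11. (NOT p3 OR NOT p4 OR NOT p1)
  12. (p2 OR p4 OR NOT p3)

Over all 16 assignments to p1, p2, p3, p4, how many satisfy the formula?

Satisfying assignments:
  p1=F p2=F p3=F p4=F
  p1=F p2=T p3=F p4=T
Count: 2.

2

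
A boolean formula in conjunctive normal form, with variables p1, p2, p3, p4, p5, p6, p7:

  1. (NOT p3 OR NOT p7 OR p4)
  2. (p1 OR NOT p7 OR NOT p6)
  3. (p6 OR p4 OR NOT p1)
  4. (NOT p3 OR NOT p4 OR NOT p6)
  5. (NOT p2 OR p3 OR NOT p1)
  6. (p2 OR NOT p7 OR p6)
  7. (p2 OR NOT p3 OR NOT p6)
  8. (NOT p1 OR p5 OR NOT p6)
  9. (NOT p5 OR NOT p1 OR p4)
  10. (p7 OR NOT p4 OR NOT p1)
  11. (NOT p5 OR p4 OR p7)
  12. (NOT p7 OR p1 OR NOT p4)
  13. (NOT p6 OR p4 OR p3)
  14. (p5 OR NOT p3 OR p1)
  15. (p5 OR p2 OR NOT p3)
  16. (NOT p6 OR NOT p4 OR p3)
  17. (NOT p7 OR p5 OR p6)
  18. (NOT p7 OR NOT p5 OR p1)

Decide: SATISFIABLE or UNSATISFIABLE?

SATISFIABLE

Branch on p1: take p1 = False.
Try p2 = False.
Set p3 = False and propagate.
For the remaining variables, p4 = True, p5 = True, p6 = False, p7 = False works.
So p1 = F, p2 = F, p3 = F, p4 = T, p5 = T, p6 = F, p7 = F is a satisfying assignment.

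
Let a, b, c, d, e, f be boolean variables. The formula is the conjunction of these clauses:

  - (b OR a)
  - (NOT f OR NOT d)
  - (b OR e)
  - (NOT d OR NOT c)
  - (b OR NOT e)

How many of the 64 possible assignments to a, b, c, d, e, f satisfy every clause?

Split on b, then d.
  b=1, d=1: remaining (a,c,e,f) ∈ {(0,0,0,0); (0,0,1,0); (1,0,0,0); (1,0,1,0)} — 4.
  b=1, d=0: a, c, e, f free → 2^4 = 16.
  b=0, d=1: a clause becomes empty — 0.
  b=0, d=0: a clause becomes empty — 0.
Total: 4 + 16 + 0 + 0 = 20.

20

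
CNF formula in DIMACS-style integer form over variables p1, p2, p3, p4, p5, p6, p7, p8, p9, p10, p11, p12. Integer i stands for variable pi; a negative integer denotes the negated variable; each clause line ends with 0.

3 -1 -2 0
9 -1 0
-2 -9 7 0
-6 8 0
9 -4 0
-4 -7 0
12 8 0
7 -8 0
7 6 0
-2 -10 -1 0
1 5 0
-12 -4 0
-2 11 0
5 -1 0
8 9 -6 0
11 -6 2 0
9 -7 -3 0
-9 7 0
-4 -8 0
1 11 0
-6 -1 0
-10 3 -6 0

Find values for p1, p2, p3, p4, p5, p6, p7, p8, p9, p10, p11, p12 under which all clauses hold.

p1 = 0  p2 = 1  p3 = 1  p4 = 0  p5 = 1  p6 = 0  p7 = 1  p8 = 0  p9 = 1  p10 = 0  p11 = 1  p12 = 1

Check each clause:
  1. (~p2 | p3 | ~p1) — p3 is true.
  2. (~p1 | p9) — p9 is true.
  3. (p7 | ~p9 | ~p2) — p7 is true.
  4. (~p6 | p8) — ~p6 is true.
  5. (p9 | ~p4) — p9 is true.
  6. (~p4 | ~p7) — ~p4 is true.
  7. (p12 | p8) — p12 is true.
  8. (p7 | ~p8) — ~p8 is true.
  9. (p7 | p6) — p7 is true.
  10. (~p1 | ~p2 | ~p10) — ~p1 is true.
  11. (p1 | p5) — p5 is true.
  12. (~p4 | ~p12) — ~p4 is true.
  13. (~p2 | p11) — p11 is true.
  14. (~p1 | p5) — p5 is true.
  15. (~p6 | p8 | p9) — p9 is true.
  16. (~p6 | p2 | p11) — ~p6 is true.
  17. (p9 | ~p3 | ~p7) — p9 is true.
  18. (~p9 | p7) — p7 is true.
  19. (~p4 | ~p8) — ~p8 is true.
  20. (p1 | p11) — p11 is true.
  21. (~p1 | ~p6) — ~p6 is true.
  22. (~p10 | ~p6 | p3) — ~p6 is true.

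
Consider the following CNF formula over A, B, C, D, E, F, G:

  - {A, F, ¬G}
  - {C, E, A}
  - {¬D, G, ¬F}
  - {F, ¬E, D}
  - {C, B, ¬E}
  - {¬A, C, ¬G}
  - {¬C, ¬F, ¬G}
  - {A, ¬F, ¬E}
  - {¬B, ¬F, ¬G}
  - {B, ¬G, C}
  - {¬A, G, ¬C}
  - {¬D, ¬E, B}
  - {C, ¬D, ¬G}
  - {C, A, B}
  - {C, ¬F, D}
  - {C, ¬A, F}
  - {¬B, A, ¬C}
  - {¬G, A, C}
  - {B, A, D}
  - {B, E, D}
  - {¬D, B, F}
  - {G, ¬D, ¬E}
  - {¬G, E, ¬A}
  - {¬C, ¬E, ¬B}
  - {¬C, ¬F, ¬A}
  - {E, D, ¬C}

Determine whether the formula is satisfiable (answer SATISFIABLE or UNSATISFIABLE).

UNSATISFIABLE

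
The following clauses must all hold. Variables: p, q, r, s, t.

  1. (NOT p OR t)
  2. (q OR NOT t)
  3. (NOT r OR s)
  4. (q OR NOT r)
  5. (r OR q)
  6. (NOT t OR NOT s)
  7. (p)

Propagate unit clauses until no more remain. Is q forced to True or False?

True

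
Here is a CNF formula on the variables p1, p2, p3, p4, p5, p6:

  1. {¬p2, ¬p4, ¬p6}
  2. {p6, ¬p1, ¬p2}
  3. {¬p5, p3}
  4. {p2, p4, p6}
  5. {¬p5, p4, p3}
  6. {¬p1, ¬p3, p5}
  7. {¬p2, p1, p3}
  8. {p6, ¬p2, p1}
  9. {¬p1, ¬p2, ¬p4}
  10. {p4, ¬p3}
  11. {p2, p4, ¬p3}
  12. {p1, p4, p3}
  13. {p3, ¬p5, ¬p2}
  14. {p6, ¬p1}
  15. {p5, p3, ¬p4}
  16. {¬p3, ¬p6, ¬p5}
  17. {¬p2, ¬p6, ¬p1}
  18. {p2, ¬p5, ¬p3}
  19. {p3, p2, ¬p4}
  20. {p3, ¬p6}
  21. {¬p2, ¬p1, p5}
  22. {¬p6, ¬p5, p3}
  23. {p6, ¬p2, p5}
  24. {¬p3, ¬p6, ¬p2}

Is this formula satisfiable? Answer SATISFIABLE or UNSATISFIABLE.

Try p1 = False.
Try p2 = False.
Try p3 = True.
  then p4 is forced to True.
  then p5 is forced to False.
p6 is now unconstrained; take p6 = False.
So p1=F  p2=F  p3=T  p4=T  p5=F  p6=F is a satisfying assignment.

SATISFIABLE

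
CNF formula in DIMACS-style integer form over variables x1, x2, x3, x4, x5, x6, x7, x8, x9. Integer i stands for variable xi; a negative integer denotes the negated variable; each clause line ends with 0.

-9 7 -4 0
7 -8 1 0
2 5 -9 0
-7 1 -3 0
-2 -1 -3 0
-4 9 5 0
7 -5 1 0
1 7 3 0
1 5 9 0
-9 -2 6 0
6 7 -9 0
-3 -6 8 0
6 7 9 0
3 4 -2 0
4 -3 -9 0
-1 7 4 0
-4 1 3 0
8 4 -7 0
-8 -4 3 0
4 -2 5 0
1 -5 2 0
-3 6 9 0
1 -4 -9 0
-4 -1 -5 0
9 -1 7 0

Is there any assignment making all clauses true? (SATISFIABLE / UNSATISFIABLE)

Branch on x1: take x1 = True.
Set x2 = False and propagate.
Try x3 = False.
For the remaining variables, x4 = False, x5 = False, x6 = True, x7 = True, x8 = True, x9 = False works.
Every clause has at least one true literal under this assignment.
So x1 = True, x2 = False, x3 = False, x4 = False, x5 = False, x6 = True, x7 = True, x8 = True, x9 = False is a satisfying assignment.

SATISFIABLE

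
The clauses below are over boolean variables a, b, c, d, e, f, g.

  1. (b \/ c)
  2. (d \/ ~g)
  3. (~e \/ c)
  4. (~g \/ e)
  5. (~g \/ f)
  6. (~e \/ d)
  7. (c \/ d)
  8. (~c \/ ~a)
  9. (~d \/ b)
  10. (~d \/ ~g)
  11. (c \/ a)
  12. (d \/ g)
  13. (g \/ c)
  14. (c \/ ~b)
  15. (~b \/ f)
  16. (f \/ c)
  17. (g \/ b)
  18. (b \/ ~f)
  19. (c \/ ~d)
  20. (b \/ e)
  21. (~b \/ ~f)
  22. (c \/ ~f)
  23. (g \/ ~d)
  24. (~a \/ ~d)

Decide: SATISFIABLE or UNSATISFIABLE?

c = True:
  g = True:
    propagation gives d=True; an empty clause results — contradiction.
  g = False:
    propagation gives d=True; an empty clause results — contradiction.
c = False:
  propagation gives b=True; an empty clause results — contradiction.
Every branch closes, so no satisfying assignment exists.

UNSATISFIABLE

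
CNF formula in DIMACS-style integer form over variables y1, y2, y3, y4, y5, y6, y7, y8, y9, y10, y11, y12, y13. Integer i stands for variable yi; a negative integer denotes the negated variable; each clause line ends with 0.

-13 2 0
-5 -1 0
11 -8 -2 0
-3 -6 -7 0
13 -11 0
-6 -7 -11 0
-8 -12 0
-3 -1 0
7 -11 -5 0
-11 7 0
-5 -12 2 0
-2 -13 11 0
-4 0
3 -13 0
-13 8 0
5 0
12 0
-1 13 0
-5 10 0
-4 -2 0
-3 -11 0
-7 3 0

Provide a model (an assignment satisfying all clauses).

y1 = F, y2 = T, y3 = T, y4 = F, y5 = T, y6 = F, y7 = T, y8 = F, y9 = F, y10 = T, y11 = F, y12 = T, y13 = F

(NOT y4) is a unit clause, so y4 = False.
The clause (y5) is unit: y5 must be True.
The clause (NOT y1) is unit: y1 must be False.
The clause (y12) is unit: y12 must be True.
Unit propagation: (NOT y8) forces y8 = False.
The clause (y2) is unit: y2 must be True.
The clause (NOT y13) is unit: y13 must be False.
Unit propagation: (NOT y11) forces y11 = False.
The clause (y10) is unit: y10 must be True.
Pure literal: y6 appears only negated; assign y6 = False.
Branch on y3: take y3 = True.
y7, y9 are now unconstrained; take y7 = True, y9 = False.
Every clause has at least one true literal under this assignment.
Check each clause:
  1. (y2 OR NOT y13) — y2 is true.
  2. (NOT y1 OR NOT y5) — NOT y1 is true.
  3. (NOT y8 OR y11 OR NOT y2) — NOT y8 is true.
  4. (NOT y3 OR NOT y7 OR NOT y6) — NOT y6 is true.
  5. (NOT y11 OR y13) — NOT y11 is true.
  6. (NOT y6 OR NOT y11 OR NOT y7) — NOT y6 is true.
  7. (NOT y12 OR NOT y8) — NOT y8 is true.
  8. (NOT y3 OR NOT y1) — NOT y1 is true.
  9. (NOT y5 OR y7 OR NOT y11) — NOT y11 is true.
  10. (NOT y11 OR y7) — NOT y11 is true.
  11. (NOT y5 OR NOT y12 OR y2) — y2 is true.
  12. (NOT y2 OR NOT y13 OR y11) — NOT y13 is true.
  13. (NOT y4) — NOT y4 is true.
  14. (NOT y13 OR y3) — y3 is true.
  15. (y8 OR NOT y13) — NOT y13 is true.
  16. (y5) — y5 is true.
  17. (y12) — y12 is true.
  18. (NOT y1 OR y13) — NOT y1 is true.
  19. (y10 OR NOT y5) — y10 is true.
  20. (NOT y4 OR NOT y2) — NOT y4 is true.
  21. (NOT y11 OR NOT y3) — NOT y11 is true.
  22. (y3 OR NOT y7) — y3 is true.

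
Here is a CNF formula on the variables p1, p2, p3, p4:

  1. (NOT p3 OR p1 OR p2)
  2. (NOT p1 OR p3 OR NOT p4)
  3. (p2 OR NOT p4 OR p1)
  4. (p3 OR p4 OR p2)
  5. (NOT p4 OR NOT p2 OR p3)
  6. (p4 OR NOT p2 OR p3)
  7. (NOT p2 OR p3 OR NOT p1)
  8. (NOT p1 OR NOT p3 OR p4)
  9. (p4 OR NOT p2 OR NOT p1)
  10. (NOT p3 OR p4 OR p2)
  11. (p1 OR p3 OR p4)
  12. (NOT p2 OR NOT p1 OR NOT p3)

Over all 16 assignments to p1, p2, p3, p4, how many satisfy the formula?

3

Satisfying assignments:
  p1=F p2=T p3=T p4=F
  p1=F p2=T p3=T p4=T
  p1=T p2=F p3=T p4=T
That's 3 in total.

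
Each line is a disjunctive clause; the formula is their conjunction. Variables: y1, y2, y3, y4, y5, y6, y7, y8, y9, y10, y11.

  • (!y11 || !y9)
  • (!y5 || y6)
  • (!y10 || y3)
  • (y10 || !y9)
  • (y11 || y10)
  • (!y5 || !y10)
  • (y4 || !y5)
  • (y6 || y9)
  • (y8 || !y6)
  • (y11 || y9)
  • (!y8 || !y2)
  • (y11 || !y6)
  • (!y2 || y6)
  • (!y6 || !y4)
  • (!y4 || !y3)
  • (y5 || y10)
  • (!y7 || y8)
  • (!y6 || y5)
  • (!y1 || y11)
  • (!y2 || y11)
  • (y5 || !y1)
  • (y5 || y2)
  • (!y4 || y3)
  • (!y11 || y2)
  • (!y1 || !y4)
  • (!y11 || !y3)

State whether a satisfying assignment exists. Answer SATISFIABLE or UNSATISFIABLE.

y11 = True:
  propagation gives y9=False, y6=True, y8=True, y2=False; an empty clause results — contradiction.
y11 = False:
  propagation gives y10=True, y3=True, y5=False, y9=True; an empty clause results — contradiction.
Every branch closes, so no satisfying assignment exists.

UNSATISFIABLE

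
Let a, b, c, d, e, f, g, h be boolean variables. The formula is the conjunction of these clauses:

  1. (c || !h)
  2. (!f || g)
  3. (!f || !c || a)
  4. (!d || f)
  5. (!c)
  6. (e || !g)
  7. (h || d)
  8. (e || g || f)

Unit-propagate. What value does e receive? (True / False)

(!c) stands alone — c = False.
From (!h || c) and c = False: h = False.
In (d || h), h is now false; d must hold, so d = True.
In (f || !d), !d is now false; f must hold, so f = True.
(g || !f): since f = True, the clause reduces to (g). g = True.
(!g || e) with g = True leaves only e, so e = True.

True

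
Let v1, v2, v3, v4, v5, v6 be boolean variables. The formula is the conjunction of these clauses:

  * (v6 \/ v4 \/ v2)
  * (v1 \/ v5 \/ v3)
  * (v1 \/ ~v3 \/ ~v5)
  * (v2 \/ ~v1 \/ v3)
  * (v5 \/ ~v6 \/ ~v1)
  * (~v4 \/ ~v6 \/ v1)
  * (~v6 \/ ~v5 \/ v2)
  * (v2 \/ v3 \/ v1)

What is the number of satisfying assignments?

Split on v1, then v2.
  v1=1, v2=1: v3, v4 free; 3 ways for (v5,v6) × 2^2 = 12.
  v1=1, v2=0: remaining (v3,v4,v5,v6) ∈ {(1,1,0,0); (1,1,1,0)} — 2.
  v1=0, v2=1: 6 of the 16 assignments to (v3,v4,v5,v6) work.
  v1=0, v2=0: remaining (v3,v4,v5,v6) ∈ {(1,0,0,1); (1,1,0,0)} — 2.
Total: 12 + 2 + 6 + 2 = 22.

22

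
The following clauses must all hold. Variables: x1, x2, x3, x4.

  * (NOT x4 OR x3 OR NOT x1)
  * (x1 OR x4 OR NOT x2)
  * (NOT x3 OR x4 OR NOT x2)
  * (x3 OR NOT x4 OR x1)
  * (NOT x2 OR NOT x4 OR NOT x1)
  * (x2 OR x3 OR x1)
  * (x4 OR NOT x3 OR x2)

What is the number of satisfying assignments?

5

The models are:
  x1=0 x2=0 x3=1 x4=1
  x1=0 x2=1 x3=1 x4=1
  x1=1 x2=0 x3=0 x4=0
  x1=1 x2=0 x3=1 x4=1
  x1=1 x2=1 x3=0 x4=0
That's 5 in total.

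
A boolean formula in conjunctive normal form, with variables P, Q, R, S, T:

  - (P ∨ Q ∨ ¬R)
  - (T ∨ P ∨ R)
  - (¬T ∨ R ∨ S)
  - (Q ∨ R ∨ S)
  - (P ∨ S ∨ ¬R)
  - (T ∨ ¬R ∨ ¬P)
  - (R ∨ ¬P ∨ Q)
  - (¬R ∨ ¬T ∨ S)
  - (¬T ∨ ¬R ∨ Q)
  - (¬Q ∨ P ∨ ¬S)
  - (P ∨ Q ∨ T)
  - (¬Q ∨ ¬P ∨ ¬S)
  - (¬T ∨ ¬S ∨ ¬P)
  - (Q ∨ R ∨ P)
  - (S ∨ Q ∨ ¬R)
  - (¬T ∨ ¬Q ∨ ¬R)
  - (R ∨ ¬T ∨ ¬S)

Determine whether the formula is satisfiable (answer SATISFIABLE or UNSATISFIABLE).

Set P = True and propagate.
Try Q = True.
  then S is forced to False.
The remaining clauses are satisfied by R = False, T = False.
So P=True, Q=True, R=False, S=False, T=False is a satisfying assignment.

SATISFIABLE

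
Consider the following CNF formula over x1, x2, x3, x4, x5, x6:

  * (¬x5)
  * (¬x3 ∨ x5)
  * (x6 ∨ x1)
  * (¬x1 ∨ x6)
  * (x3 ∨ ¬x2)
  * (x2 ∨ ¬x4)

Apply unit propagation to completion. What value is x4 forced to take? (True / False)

False

(¬x5) stands alone — x5 = False.
From (x5 ∨ ¬x3) and x5 = False: x3 = False.
(x3 ∨ ¬x2) with x3 = False leaves only ¬x2, so x2 = False.
(¬x4 ∨ x2) with x2 = False leaves only ¬x4, so x4 = False.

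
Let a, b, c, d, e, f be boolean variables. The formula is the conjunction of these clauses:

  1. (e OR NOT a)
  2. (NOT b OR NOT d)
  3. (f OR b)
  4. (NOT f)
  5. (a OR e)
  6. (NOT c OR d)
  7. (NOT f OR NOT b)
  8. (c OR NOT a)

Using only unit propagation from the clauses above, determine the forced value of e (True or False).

True

Unit clause (NOT f) sets f = False.
(f OR b) with f = False leaves only b, so b = True.
From (NOT d OR NOT b) and b = True: d = False.
From (NOT c OR d) and d = False: c = False.
(c OR NOT a) with c = False leaves only NOT a, so a = False.
In (e OR a), a is now false; e must hold, so e = True.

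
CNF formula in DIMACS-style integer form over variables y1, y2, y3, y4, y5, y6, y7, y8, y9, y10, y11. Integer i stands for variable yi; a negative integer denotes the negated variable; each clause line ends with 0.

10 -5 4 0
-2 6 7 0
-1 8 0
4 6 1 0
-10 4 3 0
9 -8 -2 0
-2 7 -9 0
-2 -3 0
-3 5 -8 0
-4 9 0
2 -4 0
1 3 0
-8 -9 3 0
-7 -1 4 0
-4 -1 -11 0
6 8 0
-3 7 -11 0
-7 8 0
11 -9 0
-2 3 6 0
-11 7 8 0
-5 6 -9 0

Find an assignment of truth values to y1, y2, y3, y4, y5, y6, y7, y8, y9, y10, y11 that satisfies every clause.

Branch on y1: take y1 = True.
  then y8 is forced to True.
The remaining clauses are satisfied by y2 = False, y3 = False, y4 = False, y5 = False, y6 = False, y7 = False, y9 = False, y10 = False, y11 = False.

y1=True  y2=False  y3=False  y4=False  y5=False  y6=False  y7=False  y8=True  y9=False  y10=False  y11=False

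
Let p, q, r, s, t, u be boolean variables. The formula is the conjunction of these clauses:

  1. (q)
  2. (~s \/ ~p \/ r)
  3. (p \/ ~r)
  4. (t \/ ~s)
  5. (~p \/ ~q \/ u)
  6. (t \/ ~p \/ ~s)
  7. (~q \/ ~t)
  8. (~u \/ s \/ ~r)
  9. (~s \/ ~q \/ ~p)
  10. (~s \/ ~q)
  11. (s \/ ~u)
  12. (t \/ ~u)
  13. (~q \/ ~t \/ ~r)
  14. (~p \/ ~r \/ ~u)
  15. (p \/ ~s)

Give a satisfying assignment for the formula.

p=0, q=1, r=0, s=0, t=0, u=0

(q) is a unit clause, so q = True.
Unit propagation: (~t) forces t = False.
Unit propagation: (~s) forces s = False.
The clause (~u) is unit: u must be False.
Unit propagation: (~p) forces p = False.
(~r) is a unit clause, so r = False.
Every clause has at least one true literal under this assignment.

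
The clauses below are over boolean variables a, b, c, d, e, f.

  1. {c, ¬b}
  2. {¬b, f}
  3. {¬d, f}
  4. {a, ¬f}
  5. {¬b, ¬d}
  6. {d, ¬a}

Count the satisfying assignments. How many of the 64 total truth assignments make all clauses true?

Satisfying assignments:
  a=F b=F c=F d=F e=F f=F
  a=F b=F c=F d=F e=T f=F
  a=F b=F c=T d=F e=F f=F
  a=F b=F c=T d=F e=T f=F
  a=T b=F c=F d=T e=F f=T
  a=T b=F c=F d=T e=T f=T
  a=T b=F c=T d=T e=F f=T
  a=T b=F c=T d=T e=T f=T
Count: 8.

8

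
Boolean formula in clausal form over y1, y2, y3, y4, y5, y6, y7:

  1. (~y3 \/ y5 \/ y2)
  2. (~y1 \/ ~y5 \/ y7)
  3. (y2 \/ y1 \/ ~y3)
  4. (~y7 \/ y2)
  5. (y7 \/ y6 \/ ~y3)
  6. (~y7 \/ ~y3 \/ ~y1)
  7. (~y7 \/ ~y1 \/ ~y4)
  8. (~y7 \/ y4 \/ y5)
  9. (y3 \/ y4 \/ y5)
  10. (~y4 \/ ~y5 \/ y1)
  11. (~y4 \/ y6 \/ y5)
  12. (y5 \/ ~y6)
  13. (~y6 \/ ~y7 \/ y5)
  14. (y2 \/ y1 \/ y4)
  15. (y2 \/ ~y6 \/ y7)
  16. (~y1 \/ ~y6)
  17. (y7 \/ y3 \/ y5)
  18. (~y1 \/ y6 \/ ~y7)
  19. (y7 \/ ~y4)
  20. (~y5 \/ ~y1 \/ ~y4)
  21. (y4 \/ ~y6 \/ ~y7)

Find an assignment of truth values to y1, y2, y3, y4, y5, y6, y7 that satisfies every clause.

y1=0, y2=1, y3=1, y4=0, y5=1, y6=0, y7=1

y2 occurs only positively in the remaining clauses — set y2 = True.
Try y1 = False.
For the remaining variables, y3 = True, y4 = False, y5 = True, y6 = False, y7 = True works.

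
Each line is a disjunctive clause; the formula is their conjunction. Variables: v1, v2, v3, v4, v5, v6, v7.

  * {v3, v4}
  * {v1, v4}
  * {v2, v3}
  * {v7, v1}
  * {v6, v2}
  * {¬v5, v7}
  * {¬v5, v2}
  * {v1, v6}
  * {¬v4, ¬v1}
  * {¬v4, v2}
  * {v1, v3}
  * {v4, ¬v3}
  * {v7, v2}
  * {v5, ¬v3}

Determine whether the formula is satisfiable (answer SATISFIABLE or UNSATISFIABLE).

SATISFIABLE

v2 occurs only positively in the remaining clauses — set v2 = True.
v6 occurs only positively in the remaining clauses — set v6 = True.
Set v1 = False and propagate.
  then v4 is forced to True.
  then v7 is forced to True.
  then v3 is forced to True.
  then v5 is forced to True.
Every clause has at least one true literal under this assignment.
So v1=False, v2=True, v3=True, v4=True, v5=True, v6=True, v7=True is a satisfying assignment.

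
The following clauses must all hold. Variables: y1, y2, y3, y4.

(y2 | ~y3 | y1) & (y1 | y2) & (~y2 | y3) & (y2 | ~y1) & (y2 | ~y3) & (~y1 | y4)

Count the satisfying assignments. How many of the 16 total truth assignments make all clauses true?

3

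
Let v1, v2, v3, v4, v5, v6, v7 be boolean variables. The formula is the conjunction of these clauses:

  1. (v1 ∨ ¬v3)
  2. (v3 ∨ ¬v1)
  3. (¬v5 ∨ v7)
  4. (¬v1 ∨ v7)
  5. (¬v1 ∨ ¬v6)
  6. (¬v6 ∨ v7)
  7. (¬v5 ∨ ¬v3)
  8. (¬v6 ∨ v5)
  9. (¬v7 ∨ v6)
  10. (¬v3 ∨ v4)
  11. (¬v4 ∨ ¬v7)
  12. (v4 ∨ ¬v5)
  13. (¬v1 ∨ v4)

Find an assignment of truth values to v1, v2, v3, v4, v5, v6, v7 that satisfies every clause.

v1 = F, v2 = T, v3 = F, v4 = T, v5 = F, v6 = F, v7 = F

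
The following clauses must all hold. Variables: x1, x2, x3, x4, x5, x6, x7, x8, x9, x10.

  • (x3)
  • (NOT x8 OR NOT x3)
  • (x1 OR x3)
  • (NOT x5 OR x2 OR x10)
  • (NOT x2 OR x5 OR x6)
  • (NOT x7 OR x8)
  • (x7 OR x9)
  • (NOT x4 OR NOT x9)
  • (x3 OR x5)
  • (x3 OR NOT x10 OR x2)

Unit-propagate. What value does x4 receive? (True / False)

Unit clause (x3) sets x3 = True.
From (NOT x3 OR NOT x8) and x3 = True: x8 = False.
(x8 OR NOT x7): since x8 = False, the clause reduces to (NOT x7). x7 = False.
(x9 OR x7): since x7 = False, the clause reduces to (x9). x9 = True.
(NOT x9 OR NOT x4) with x9 = True leaves only NOT x4, so x4 = False.

False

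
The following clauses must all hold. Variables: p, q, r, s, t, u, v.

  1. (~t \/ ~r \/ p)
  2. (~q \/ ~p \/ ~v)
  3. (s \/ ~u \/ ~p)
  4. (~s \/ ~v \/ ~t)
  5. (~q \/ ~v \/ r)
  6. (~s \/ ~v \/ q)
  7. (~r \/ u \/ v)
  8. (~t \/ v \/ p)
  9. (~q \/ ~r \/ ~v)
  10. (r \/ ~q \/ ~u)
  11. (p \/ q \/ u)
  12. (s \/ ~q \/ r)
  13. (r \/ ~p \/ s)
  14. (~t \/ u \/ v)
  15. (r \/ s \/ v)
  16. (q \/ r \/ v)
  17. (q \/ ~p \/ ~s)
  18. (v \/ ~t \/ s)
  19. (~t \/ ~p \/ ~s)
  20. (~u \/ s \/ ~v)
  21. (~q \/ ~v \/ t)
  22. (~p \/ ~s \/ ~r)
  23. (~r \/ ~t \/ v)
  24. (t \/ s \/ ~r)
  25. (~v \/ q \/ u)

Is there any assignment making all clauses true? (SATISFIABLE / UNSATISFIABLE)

SATISFIABLE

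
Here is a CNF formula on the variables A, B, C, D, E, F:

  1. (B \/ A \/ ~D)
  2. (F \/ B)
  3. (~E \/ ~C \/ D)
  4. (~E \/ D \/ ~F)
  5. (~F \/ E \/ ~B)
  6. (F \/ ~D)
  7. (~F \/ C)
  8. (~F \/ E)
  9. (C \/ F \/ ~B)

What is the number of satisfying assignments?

5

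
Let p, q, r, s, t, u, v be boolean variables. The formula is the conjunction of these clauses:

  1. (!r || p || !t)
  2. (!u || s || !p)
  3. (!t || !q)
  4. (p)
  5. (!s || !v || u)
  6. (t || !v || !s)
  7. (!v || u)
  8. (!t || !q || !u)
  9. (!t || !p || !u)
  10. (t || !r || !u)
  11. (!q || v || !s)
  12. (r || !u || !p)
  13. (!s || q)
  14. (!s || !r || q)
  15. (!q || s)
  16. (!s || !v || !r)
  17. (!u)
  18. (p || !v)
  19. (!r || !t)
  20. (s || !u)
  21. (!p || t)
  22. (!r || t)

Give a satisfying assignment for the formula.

Unit propagation: (p) forces p = True.
(!u) is a unit clause, so u = False.
The clause (!v) is unit: v must be False.
Unit propagation: (t) forces t = True.
(!q) is a unit clause, so q = False.
The clause (!s) is unit: s must be False.
(!r) is a unit clause, so r = False.
Every clause has at least one true literal under this assignment.

p = T  q = F  r = F  s = F  t = T  u = F  v = F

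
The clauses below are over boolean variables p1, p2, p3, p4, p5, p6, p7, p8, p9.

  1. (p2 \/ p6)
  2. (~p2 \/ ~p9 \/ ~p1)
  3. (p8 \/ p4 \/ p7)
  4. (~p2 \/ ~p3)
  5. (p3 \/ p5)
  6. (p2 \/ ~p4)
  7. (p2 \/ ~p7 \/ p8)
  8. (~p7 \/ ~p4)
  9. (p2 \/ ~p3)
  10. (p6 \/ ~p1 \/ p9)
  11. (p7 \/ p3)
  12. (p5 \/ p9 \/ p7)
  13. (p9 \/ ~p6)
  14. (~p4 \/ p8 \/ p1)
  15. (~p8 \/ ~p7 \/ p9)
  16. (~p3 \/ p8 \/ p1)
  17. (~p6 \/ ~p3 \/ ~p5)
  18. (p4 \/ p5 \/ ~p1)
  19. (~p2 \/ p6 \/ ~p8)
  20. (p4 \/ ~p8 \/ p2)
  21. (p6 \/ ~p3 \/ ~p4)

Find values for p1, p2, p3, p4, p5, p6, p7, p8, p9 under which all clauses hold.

p1=F, p2=T, p3=F, p4=F, p5=T, p6=F, p7=T, p8=F, p9=F

Try p1 = False.
Branch on p2: take p2 = True.
  then p3 is forced to False.
  then p5 is forced to True.
  then p7 is forced to True.
  then p4 is forced to False.
Branch on p6: take p6 = False.
  then p8 is forced to False.
p9 is now unconstrained; take p9 = False.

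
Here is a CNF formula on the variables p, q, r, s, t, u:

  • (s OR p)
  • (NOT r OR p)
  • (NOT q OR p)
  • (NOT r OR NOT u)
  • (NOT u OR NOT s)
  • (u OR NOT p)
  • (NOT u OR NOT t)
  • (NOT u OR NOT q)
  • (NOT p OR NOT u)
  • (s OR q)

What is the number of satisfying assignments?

2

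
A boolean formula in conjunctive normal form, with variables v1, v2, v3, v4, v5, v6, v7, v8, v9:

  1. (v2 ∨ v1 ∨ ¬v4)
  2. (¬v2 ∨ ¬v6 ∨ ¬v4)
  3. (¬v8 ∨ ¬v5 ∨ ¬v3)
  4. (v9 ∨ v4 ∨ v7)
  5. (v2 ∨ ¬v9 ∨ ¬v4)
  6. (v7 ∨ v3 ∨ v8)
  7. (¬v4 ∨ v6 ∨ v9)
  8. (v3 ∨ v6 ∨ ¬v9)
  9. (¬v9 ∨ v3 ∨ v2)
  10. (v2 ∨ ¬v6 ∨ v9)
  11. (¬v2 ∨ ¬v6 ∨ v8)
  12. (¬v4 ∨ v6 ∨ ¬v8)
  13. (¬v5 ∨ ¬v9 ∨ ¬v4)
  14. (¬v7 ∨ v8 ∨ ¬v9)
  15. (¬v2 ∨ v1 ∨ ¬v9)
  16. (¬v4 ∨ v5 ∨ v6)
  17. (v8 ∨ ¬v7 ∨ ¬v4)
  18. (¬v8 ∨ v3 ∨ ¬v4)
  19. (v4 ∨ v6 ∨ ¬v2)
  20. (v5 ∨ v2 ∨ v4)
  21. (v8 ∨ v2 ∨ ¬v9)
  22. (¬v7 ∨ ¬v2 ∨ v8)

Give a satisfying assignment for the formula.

v1 = True, v2 = False, v3 = True, v4 = False, v5 = True, v6 = False, v7 = True, v8 = False, v9 = False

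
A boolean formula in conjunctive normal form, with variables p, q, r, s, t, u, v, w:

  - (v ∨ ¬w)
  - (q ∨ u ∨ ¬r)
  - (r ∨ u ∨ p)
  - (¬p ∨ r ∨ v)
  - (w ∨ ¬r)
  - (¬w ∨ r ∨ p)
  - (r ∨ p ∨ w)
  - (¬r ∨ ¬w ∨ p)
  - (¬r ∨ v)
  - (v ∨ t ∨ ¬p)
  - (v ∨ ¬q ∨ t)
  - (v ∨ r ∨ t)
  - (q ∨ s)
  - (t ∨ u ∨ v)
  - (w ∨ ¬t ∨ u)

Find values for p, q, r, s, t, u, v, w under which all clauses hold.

p=1  q=1  r=0  s=1  t=0  u=1  v=1  w=0

Pure literal: s appears only positively; assign s = True.
u occurs only positively in the remaining clauses — set u = True.
Try p = True.
Set q = True and propagate.
For the remaining variables, r = False, t = False, v = True, w = False works.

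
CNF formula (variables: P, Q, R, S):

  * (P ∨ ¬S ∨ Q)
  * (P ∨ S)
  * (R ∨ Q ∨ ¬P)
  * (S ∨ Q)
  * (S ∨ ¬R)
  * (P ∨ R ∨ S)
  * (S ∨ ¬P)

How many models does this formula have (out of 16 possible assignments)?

5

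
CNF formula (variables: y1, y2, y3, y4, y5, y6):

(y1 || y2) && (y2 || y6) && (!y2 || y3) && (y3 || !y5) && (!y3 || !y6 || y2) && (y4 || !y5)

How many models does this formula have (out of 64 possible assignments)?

Case analysis on y2 and y3:
  y2=1, y3=1: y1, y6 free; 3 ways for (y4,y5) × 2^2 = 12.
  y2=1, y3=0: a clause becomes empty — 0.
  y2=0, y3=1: a clause becomes empty — 0.
  y2=0, y3=0: remaining (y1,y4,y5,y6) ∈ {(1,0,0,1); (1,1,0,1)} — 2.
Total: 12 + 0 + 0 + 2 = 14.

14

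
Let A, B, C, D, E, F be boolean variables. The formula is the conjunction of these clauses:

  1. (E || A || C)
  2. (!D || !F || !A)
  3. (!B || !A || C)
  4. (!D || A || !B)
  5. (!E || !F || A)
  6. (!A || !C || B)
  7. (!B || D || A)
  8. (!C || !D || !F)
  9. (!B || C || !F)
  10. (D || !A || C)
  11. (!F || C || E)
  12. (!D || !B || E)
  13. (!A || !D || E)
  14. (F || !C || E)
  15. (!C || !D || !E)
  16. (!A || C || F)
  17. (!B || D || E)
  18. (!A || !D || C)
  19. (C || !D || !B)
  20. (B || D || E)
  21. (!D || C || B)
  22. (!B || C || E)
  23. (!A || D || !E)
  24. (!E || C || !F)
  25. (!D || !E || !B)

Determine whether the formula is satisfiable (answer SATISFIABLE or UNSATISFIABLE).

SATISFIABLE

Branch on A: take A = False.
For the remaining variables, B = False, C = True, D = False, E = True, F = False works.
Every clause has at least one true literal under this assignment.
So A=F, B=F, C=T, D=F, E=T, F=F is a satisfying assignment.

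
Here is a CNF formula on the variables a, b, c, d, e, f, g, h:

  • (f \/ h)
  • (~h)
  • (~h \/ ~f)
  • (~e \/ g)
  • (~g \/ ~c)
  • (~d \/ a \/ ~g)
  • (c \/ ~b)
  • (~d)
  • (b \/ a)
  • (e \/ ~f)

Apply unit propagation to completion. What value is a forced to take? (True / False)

Unit clause (~h) sets h = False.
In (f \/ h), h is now false; f must hold, so f = True.
(~d) is a unit clause: d = False.
From (e \/ ~f) and f = True: e = True.
(~e \/ g): since e = True, the clause reduces to (g). g = True.
From (~g \/ ~c) and g = True: c = False.
In (~b \/ c), c is now false; ~b must hold, so b = False.
In (a \/ b), b is now false; a must hold, so a = True.

True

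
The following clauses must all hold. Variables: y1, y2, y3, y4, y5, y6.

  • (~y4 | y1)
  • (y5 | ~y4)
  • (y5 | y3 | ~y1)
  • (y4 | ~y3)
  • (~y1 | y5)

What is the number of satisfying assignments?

20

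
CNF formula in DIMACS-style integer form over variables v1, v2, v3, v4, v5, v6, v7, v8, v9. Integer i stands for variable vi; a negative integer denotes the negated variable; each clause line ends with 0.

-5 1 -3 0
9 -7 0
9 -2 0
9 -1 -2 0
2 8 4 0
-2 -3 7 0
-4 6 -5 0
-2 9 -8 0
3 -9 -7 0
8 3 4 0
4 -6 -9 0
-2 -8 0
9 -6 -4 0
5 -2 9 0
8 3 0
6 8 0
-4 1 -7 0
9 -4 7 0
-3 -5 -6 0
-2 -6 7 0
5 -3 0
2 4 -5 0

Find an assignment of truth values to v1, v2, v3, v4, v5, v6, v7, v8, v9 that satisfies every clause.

v1=True, v2=False, v3=False, v4=False, v5=False, v6=False, v7=False, v8=True, v9=True

Check each clause:
  1. {¬v3, v1, ¬v5} — v1 is true.
  2. {v9, ¬v7} — ¬v7 is true.
  3. {v9, ¬v2} — v9 is true.
  4. {¬v1, v9, ¬v2} — v9 is true.
  5. {v2, v4, v8} — v8 is true.
  6. {v7, ¬v2, ¬v3} — ¬v3 is true.
  7. {¬v4, ¬v5, v6} — ¬v5 is true.
  8. {v9, ¬v2, ¬v8} — v9 is true.
  9. {v3, ¬v9, ¬v7} — ¬v7 is true.
  10. {v3, v8, v4} — v8 is true.
  11. {v4, ¬v6, ¬v9} — ¬v6 is true.
  12. {¬v8, ¬v2} — ¬v2 is true.
  13. {¬v6, v9, ¬v4} — v9 is true.
  14. {v9, v5, ¬v2} — v9 is true.
  15. {v8, v3} — v8 is true.
  16. {v6, v8} — v8 is true.
  17. {v1, ¬v7, ¬v4} — ¬v7 is true.
  18. {v9, v7, ¬v4} — v9 is true.
  19. {¬v6, ¬v5, ¬v3} — ¬v6 is true.
  20. {¬v6, v7, ¬v2} — ¬v6 is true.
  21. {¬v3, v5} — ¬v3 is true.
  22. {v4, ¬v5, v2} — ¬v5 is true.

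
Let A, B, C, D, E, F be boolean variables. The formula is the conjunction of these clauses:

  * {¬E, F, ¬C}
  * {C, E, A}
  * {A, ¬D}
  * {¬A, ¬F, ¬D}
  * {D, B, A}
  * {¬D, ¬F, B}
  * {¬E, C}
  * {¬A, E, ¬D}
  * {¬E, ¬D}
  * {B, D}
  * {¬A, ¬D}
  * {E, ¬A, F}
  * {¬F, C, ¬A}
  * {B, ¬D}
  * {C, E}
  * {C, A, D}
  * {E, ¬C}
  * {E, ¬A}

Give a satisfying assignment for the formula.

A = True, B = True, C = True, D = False, E = True, F = True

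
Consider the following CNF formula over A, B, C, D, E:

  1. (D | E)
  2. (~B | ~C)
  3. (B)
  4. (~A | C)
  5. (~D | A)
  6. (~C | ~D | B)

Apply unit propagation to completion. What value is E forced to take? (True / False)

True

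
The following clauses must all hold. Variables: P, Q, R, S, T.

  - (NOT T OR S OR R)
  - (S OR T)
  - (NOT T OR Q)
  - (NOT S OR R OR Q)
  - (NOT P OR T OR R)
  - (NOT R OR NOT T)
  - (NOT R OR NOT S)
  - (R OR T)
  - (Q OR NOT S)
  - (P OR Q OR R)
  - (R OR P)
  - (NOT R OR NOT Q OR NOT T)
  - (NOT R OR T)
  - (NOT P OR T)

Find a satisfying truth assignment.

P = True  Q = True  R = False  S = True  T = True

Check each clause:
  1. (R OR S OR NOT T) — S is true.
  2. (T OR S) — S is true.
  3. (NOT T OR Q) — Q is true.
  4. (NOT S OR R OR Q) — Q is true.
  5. (R OR NOT P OR T) — T is true.
  6. (NOT R OR NOT T) — NOT R is true.
  7. (NOT S OR NOT R) — NOT R is true.
  8. (T OR R) — T is true.
  9. (Q OR NOT S) — Q is true.
  10. (P OR R OR Q) — P is true.
  11. (R OR P) — P is true.
  12. (NOT Q OR NOT R OR NOT T) — NOT R is true.
  13. (NOT R OR T) — NOT R is true.
  14. (NOT P OR T) — T is true.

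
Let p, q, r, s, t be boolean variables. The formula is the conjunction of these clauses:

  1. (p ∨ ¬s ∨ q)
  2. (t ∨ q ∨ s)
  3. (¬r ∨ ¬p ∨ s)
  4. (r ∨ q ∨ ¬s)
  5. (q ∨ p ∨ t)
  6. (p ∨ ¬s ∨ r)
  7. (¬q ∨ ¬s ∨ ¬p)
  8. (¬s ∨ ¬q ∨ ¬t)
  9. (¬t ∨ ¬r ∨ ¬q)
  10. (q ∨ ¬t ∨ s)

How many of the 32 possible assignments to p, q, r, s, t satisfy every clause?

8

Case analysis on q and s:
  q=T, s=T: remaining (p,r,t) ∈ {(F,T,F)} — 1.
  q=T, s=F: 5 of the 8 assignments to (p,r,t) work.
  q=F, s=T: remaining (p,r,t) ∈ {(T,T,F); (T,T,T)} — 2.
  q=F, s=F: a clause becomes empty — 0.
Total: 1 + 5 + 2 + 0 = 8.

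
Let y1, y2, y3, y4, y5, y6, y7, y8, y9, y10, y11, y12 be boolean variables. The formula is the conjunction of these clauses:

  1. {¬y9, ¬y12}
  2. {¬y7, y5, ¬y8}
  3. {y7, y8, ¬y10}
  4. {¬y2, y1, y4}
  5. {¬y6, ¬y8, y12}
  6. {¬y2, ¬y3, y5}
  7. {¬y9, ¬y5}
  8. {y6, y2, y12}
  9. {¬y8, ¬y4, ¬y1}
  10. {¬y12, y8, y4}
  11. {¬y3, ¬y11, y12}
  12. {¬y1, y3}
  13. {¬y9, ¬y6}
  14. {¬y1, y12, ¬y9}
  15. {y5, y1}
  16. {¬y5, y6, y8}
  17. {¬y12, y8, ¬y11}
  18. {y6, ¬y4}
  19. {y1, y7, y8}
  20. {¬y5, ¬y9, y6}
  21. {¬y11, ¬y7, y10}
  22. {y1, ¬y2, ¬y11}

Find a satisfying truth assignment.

y9 occurs only negated in the remaining clauses — set y9 = False.
Pure literal: y11 appears only negated; assign y11 = False.
Set y1 = True and propagate.
  then y3 is forced to True.
Set y2 = False and propagate.
Try y4 = False.
For the remaining variables, y5 = False, y6 = True, y7 = True, y8 = False, y10 = False, y12 = False works.
Every clause has at least one true literal under this assignment.

y1=T  y2=F  y3=T  y4=F  y5=F  y6=T  y7=T  y8=F  y9=F  y10=F  y11=F  y12=F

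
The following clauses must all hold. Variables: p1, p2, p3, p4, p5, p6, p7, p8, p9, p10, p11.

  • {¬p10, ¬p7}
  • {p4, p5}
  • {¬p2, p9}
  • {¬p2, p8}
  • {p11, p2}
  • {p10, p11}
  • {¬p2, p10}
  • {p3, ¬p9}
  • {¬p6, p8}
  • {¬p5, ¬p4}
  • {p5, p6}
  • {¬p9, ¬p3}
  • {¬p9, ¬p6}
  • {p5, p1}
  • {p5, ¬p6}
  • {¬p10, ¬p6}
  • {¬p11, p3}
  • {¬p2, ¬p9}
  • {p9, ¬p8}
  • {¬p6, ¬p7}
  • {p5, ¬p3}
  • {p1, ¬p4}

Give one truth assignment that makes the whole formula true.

p1 = False  p2 = False  p3 = True  p4 = False  p5 = True  p6 = False  p7 = False  p8 = False  p9 = False  p10 = True  p11 = True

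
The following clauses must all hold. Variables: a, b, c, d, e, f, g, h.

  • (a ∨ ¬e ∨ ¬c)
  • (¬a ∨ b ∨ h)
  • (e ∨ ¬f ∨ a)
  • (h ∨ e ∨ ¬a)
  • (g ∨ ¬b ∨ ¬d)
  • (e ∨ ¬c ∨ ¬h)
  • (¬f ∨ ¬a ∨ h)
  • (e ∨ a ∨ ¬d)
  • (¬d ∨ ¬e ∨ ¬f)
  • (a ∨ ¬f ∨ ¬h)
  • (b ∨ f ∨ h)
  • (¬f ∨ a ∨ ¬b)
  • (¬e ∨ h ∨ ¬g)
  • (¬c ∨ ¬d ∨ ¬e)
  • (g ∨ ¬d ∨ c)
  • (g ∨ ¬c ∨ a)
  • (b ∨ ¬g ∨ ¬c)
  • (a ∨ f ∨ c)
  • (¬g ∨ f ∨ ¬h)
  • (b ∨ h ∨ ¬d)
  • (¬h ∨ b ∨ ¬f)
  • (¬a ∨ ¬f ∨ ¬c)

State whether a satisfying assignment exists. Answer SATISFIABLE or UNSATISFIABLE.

d occurs only negated in the remaining clauses — set d = False.
Try a = True.
The remaining clauses are satisfied by b = True, c = True, e = True, f = False, g = False, h = False.
So a=1, b=1, c=1, d=0, e=1, f=0, g=0, h=0 is a satisfying assignment.

SATISFIABLE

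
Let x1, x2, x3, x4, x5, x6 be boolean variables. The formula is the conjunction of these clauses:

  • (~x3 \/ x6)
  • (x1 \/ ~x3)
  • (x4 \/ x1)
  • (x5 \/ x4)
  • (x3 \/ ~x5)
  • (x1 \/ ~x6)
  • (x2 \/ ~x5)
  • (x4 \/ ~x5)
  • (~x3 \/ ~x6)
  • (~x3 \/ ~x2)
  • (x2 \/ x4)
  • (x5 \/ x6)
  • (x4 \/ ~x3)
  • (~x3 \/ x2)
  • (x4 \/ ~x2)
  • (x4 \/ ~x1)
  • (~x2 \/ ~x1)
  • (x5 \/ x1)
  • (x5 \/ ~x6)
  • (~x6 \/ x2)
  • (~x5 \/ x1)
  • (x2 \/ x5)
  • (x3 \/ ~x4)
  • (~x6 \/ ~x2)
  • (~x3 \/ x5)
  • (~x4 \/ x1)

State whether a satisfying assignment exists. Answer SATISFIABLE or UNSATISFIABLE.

x5 = True:
  propagation gives x3=True, x6=True; an empty clause results — contradiction.
x5 = False:
  propagation gives x4=True, x6=True; an empty clause results — contradiction.
Every branch closes, so no satisfying assignment exists.

UNSATISFIABLE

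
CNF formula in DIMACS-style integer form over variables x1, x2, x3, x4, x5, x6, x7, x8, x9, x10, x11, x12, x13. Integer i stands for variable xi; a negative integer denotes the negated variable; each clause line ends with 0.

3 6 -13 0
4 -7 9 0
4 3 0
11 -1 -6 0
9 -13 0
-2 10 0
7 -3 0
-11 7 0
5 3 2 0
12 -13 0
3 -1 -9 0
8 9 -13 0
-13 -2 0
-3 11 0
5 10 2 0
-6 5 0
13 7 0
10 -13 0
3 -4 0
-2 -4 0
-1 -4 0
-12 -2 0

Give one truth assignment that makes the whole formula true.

Pure literal: x1 appears only negated; assign x1 = False.
x8 occurs only positively in the remaining clauses — set x8 = True.
Branch on x2: take x2 = False.
For the remaining variables, x3 = True, x4 = True, x5 = False, x6 = False, x7 = True, x9 = False, x10 = True, x11 = True, x12 = False, x13 = False works.
Check each clause:
  1. {¬x13, x6, x3} — x3 is true.
  2. {x9, ¬x7, x4} — x4 is true.
  3. {x3, x4} — x3 is true.
  4. {¬x1, x11, ¬x6} — ¬x6 is true.
  5. {¬x13, x9} — ¬x13 is true.
  6. {¬x2, x10} — x10 is true.
  7. {x7, ¬x3} — x7 is true.
  8. {x7, ¬x11} — x7 is true.
  9. {x3, x5, x2} — x3 is true.
  10. {¬x13, x12} — ¬x13 is true.
  11. {x3, ¬x1, ¬x9} — x3 is true.
  12. {x9, ¬x13, x8} — x8 is true.
  13. {¬x13, ¬x2} — ¬x13 is true.
  14. {x11, ¬x3} — x11 is true.
  15. {x10, x5, x2} — x10 is true.
  16. {¬x6, x5} — ¬x6 is true.
  17. {x7, x13} — x7 is true.
  18. {¬x13, x10} — x10 is true.
  19. {¬x4, x3} — x3 is true.
  20. {¬x2, ¬x4} — ¬x2 is true.
  21. {¬x4, ¬x1} — ¬x1 is true.
  22. {¬x12, ¬x2} — ¬x12 is true.

x1 = F, x2 = F, x3 = T, x4 = T, x5 = F, x6 = F, x7 = T, x8 = T, x9 = F, x10 = T, x11 = T, x12 = F, x13 = F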